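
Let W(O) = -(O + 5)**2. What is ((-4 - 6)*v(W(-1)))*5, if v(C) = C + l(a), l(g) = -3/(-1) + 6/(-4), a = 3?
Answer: 725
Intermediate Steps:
l(g) = 3/2 (l(g) = -3*(-1) + 6*(-1/4) = 3 - 3/2 = 3/2)
W(O) = -(5 + O)**2
v(C) = 3/2 + C (v(C) = C + 3/2 = 3/2 + C)
((-4 - 6)*v(W(-1)))*5 = ((-4 - 6)*(3/2 - (5 - 1)**2))*5 = -10*(3/2 - 1*4**2)*5 = -10*(3/2 - 1*16)*5 = -10*(3/2 - 16)*5 = -10*(-29/2)*5 = 145*5 = 725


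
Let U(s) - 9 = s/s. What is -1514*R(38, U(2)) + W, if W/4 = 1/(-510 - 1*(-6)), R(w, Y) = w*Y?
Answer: -72490321/126 ≈ -5.7532e+5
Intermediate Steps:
U(s) = 10 (U(s) = 9 + s/s = 9 + 1 = 10)
R(w, Y) = Y*w
W = -1/126 (W = 4/(-510 - 1*(-6)) = 4/(-510 + 6) = 4/(-504) = 4*(-1/504) = -1/126 ≈ -0.0079365)
-1514*R(38, U(2)) + W = -15140*38 - 1/126 = -1514*380 - 1/126 = -575320 - 1/126 = -72490321/126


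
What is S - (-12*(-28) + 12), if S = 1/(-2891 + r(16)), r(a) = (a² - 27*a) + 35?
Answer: -1055137/3032 ≈ -348.00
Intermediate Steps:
r(a) = 35 + a² - 27*a
S = -1/3032 (S = 1/(-2891 + (35 + 16² - 27*16)) = 1/(-2891 + (35 + 256 - 432)) = 1/(-2891 - 141) = 1/(-3032) = -1/3032 ≈ -0.00032982)
S - (-12*(-28) + 12) = -1/3032 - (-12*(-28) + 12) = -1/3032 - (336 + 12) = -1/3032 - 1*348 = -1/3032 - 348 = -1055137/3032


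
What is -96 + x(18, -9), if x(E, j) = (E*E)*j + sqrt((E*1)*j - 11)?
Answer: -3012 + I*sqrt(173) ≈ -3012.0 + 13.153*I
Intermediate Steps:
x(E, j) = sqrt(-11 + E*j) + j*E**2 (x(E, j) = E**2*j + sqrt(E*j - 11) = j*E**2 + sqrt(-11 + E*j) = sqrt(-11 + E*j) + j*E**2)
-96 + x(18, -9) = -96 + (sqrt(-11 + 18*(-9)) - 9*18**2) = -96 + (sqrt(-11 - 162) - 9*324) = -96 + (sqrt(-173) - 2916) = -96 + (I*sqrt(173) - 2916) = -96 + (-2916 + I*sqrt(173)) = -3012 + I*sqrt(173)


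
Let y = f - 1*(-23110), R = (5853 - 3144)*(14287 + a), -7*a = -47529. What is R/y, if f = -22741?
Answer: 6344134/41 ≈ 1.5474e+5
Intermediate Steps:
a = 47529/7 (a = -⅐*(-47529) = 47529/7 ≈ 6789.9)
R = 57097206 (R = (5853 - 3144)*(14287 + 47529/7) = 2709*(147538/7) = 57097206)
y = 369 (y = -22741 - 1*(-23110) = -22741 + 23110 = 369)
R/y = 57097206/369 = 57097206*(1/369) = 6344134/41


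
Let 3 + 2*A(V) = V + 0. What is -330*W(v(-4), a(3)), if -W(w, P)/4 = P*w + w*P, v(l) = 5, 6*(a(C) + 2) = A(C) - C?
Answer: -33000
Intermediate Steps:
A(V) = -3/2 + V/2 (A(V) = -3/2 + (V + 0)/2 = -3/2 + V/2)
a(C) = -9/4 - C/12 (a(C) = -2 + ((-3/2 + C/2) - C)/6 = -2 + (-3/2 - C/2)/6 = -2 + (-1/4 - C/12) = -9/4 - C/12)
W(w, P) = -8*P*w (W(w, P) = -4*(P*w + w*P) = -4*(P*w + P*w) = -8*P*w)
-330*W(v(-4), a(3)) = -(-2640)*(-9/4 - 1/12*3)*5 = -(-2640)*(-9/4 - 1/4)*5 = -(-2640)*(-5)*5/2 = -330*100 = -33000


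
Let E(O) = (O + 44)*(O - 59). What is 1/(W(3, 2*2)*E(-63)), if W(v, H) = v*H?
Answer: 1/27816 ≈ 3.5951e-5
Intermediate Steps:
W(v, H) = H*v
E(O) = (-59 + O)*(44 + O) (E(O) = (44 + O)*(-59 + O) = (-59 + O)*(44 + O))
1/(W(3, 2*2)*E(-63)) = 1/(((2*2)*3)*(-2596 + (-63)² - 15*(-63))) = 1/((4*3)*(-2596 + 3969 + 945)) = 1/(12*2318) = 1/27816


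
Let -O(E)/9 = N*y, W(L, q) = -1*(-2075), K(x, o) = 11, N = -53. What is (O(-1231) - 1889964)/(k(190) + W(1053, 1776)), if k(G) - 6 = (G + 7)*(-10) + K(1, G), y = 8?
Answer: -943074/61 ≈ -15460.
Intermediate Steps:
W(L, q) = 2075
O(E) = 3816 (O(E) = -(-477)*8 = -9*(-424) = 3816)
k(G) = -53 - 10*G (k(G) = 6 + ((G + 7)*(-10) + 11) = 6 + ((7 + G)*(-10) + 11) = 6 + ((-70 - 10*G) + 11) = 6 + (-59 - 10*G) = -53 - 10*G)
(O(-1231) - 1889964)/(k(190) + W(1053, 1776)) = (3816 - 1889964)/((-53 - 10*190) + 2075) = -1886148/((-53 - 1900) + 2075) = -1886148/(-1953 + 2075) = -1886148/122 = -1886148*1/122 = -943074/61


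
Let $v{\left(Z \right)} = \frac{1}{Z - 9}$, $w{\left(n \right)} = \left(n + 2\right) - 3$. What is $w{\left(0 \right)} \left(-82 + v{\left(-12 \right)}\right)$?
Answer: $\frac{1723}{21} \approx 82.048$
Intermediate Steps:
$w{\left(n \right)} = -1 + n$ ($w{\left(n \right)} = \left(2 + n\right) - 3 = -1 + n$)
$v{\left(Z \right)} = \frac{1}{-9 + Z}$
$w{\left(0 \right)} \left(-82 + v{\left(-12 \right)}\right) = \left(-1 + 0\right) \left(-82 + \frac{1}{-9 - 12}\right) = - (-82 + \frac{1}{-21}) = - (-82 - \frac{1}{21}) = \left(-1\right) \left(- \frac{1723}{21}\right) = \frac{1723}{21}$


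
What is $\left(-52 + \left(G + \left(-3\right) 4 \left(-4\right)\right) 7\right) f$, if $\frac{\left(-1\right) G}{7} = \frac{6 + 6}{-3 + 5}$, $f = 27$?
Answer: $-270$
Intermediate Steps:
$G = -42$ ($G = - 7 \frac{6 + 6}{-3 + 5} = - 7 \cdot \frac{12}{2} = - 7 \cdot 12 \cdot \frac{1}{2} = \left(-7\right) 6 = -42$)
$\left(-52 + \left(G + \left(-3\right) 4 \left(-4\right)\right) 7\right) f = \left(-52 + \left(-42 + \left(-3\right) 4 \left(-4\right)\right) 7\right) 27 = \left(-52 + \left(-42 - -48\right) 7\right) 27 = \left(-52 + \left(-42 + 48\right) 7\right) 27 = \left(-52 + 6 \cdot 7\right) 27 = \left(-52 + 42\right) 27 = \left(-10\right) 27 = -270$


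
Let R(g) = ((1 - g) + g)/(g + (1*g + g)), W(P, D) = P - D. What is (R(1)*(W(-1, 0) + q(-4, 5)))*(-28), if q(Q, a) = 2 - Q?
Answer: -140/3 ≈ -46.667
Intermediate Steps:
R(g) = 1/(3*g) (R(g) = 1/(g + (g + g)) = 1/(g + 2*g) = 1/(3*g))
(R(1)*(W(-1, 0) + q(-4, 5)))*(-28) = (((⅓)/1)*((-1 - 1*0) + (2 - 1*(-4))))*(-28) = (((⅓)*1)*((-1 + 0) + (2 + 4)))*(-28) = ((-1 + 6)/3)*(-28) = ((⅓)*5)*(-28) = (5/3)*(-28) = -140/3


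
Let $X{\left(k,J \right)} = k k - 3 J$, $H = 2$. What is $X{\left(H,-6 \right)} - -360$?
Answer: $382$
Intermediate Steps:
$X{\left(k,J \right)} = k^{2} - 3 J$
$X{\left(H,-6 \right)} - -360 = \left(2^{2} - -18\right) - -360 = \left(4 + 18\right) + 360 = 22 + 360 = 382$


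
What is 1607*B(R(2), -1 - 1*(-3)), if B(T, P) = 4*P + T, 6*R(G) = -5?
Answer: 69101/6 ≈ 11517.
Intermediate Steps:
R(G) = -⅚ (R(G) = (⅙)*(-5) = -⅚)
B(T, P) = T + 4*P
1607*B(R(2), -1 - 1*(-3)) = 1607*(-⅚ + 4*(-1 - 1*(-3))) = 1607*(-⅚ + 4*(-1 + 3)) = 1607*(-⅚ + 4*2) = 1607*(-⅚ + 8) = 1607*(43/6) = 69101/6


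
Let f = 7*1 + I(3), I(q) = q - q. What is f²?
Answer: 49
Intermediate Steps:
I(q) = 0
f = 7 (f = 7*1 + 0 = 7 + 0 = 7)
f² = 7² = 49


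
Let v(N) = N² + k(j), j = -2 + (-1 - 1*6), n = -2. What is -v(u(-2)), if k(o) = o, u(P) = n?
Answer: 5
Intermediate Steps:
u(P) = -2
j = -9 (j = -2 + (-1 - 6) = -2 - 7 = -9)
v(N) = -9 + N² (v(N) = N² - 9 = -9 + N²)
-v(u(-2)) = -(-9 + (-2)²) = -(-9 + 4) = -1*(-5) = 5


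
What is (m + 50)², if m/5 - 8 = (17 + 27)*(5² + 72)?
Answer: 459244900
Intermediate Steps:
m = 21380 (m = 40 + 5*((17 + 27)*(5² + 72)) = 40 + 5*(44*(25 + 72)) = 40 + 5*(44*97) = 40 + 5*4268 = 40 + 21340 = 21380)
(m + 50)² = (21380 + 50)² = 21430² = 459244900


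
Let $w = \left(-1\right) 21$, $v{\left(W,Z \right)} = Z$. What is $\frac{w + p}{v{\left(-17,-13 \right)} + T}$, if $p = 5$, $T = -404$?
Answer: $\frac{16}{417} \approx 0.038369$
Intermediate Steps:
$w = -21$
$\frac{w + p}{v{\left(-17,-13 \right)} + T} = \frac{-21 + 5}{-13 - 404} = - \frac{16}{-417} = \left(-16\right) \left(- \frac{1}{417}\right) = \frac{16}{417}$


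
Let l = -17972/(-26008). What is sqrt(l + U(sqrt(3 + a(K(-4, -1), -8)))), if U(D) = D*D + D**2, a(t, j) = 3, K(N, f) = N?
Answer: sqrt(536525534)/6502 ≈ 3.5624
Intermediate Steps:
U(D) = 2*D**2 (U(D) = D**2 + D**2 = 2*D**2)
l = 4493/6502 (l = -17972*(-1/26008) = 4493/6502 ≈ 0.69102)
sqrt(l + U(sqrt(3 + a(K(-4, -1), -8)))) = sqrt(4493/6502 + 2*(sqrt(3 + 3))**2) = sqrt(4493/6502 + 2*(sqrt(6))**2) = sqrt(4493/6502 + 2*6) = sqrt(4493/6502 + 12) = sqrt(82517/6502) = sqrt(536525534)/6502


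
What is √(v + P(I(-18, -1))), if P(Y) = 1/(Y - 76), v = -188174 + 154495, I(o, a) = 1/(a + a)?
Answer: 7*I*√1787737/51 ≈ 183.52*I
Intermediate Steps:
I(o, a) = 1/(2*a)
v = -33679
P(Y) = 1/(-76 + Y)
√(v + P(I(-18, -1))) = √(-33679 + 1/(-76 + (½)/(-1))) = √(-33679 + 1/(-76 + (½)*(-1))) = √(-33679 + 1/(-76 - ½)) = √(-33679 + 1/(-153/2)) = √(-33679 - 2/153) = √(-5152889/153) = 7*I*√1787737/51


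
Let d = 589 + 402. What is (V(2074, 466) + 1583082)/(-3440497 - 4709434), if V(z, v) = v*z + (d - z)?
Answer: -2548483/8149931 ≈ -0.31270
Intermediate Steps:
d = 991
V(z, v) = 991 - z + v*z (V(z, v) = v*z + (991 - z) = 991 - z + v*z)
(V(2074, 466) + 1583082)/(-3440497 - 4709434) = ((991 - 1*2074 + 466*2074) + 1583082)/(-3440497 - 4709434) = ((991 - 2074 + 966484) + 1583082)/(-8149931) = (965401 + 1583082)*(-1/8149931) = 2548483*(-1/8149931) = -2548483/8149931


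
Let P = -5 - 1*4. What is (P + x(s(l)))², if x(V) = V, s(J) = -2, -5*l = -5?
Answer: 121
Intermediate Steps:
l = 1 (l = -⅕*(-5) = 1)
P = -9 (P = -5 - 4 = -9)
(P + x(s(l)))² = (-9 - 2)² = (-11)² = 121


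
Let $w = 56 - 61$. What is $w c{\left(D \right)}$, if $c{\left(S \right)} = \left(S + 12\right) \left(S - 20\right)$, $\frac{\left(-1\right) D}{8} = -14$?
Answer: $-57040$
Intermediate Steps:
$w = -5$ ($w = 56 - 61 = -5$)
$D = 112$ ($D = \left(-8\right) \left(-14\right) = 112$)
$c{\left(S \right)} = \left(-20 + S\right) \left(12 + S\right)$ ($c{\left(S \right)} = \left(12 + S\right) \left(-20 + S\right) = \left(-20 + S\right) \left(12 + S\right)$)
$w c{\left(D \right)} = - 5 \left(-240 + 112^{2} - 896\right) = - 5 \left(-240 + 12544 - 896\right) = \left(-5\right) 11408 = -57040$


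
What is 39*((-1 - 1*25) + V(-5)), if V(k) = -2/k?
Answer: -4992/5 ≈ -998.40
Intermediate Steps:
39*((-1 - 1*25) + V(-5)) = 39*((-1 - 1*25) - 2/(-5)) = 39*((-1 - 25) - 2*(-1/5)) = 39*(-26 + 2/5) = 39*(-128/5) = -4992/5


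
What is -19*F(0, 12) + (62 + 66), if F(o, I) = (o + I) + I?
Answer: -328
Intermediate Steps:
F(o, I) = o + 2*I (F(o, I) = (I + o) + I = o + 2*I)
-19*F(0, 12) + (62 + 66) = -19*(0 + 2*12) + (62 + 66) = -19*(0 + 24) + 128 = -19*24 + 128 = -456 + 128 = -328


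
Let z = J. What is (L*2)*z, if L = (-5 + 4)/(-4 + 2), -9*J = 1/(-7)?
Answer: 1/63 ≈ 0.015873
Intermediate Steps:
J = 1/63 (J = -⅑/(-7) = -⅑*(-⅐) = 1/63 ≈ 0.015873)
L = ½ (L = -1/(-2) = -1*(-½) = ½ ≈ 0.50000)
z = 1/63 ≈ 0.015873
(L*2)*z = ((½)*2)*(1/63) = 1*(1/63) = 1/63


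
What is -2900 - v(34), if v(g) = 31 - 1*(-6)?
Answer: -2937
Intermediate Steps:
v(g) = 37 (v(g) = 31 + 6 = 37)
-2900 - v(34) = -2900 - 1*37 = -2900 - 37 = -2937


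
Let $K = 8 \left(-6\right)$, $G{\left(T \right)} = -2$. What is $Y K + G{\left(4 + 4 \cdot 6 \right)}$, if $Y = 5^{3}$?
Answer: $-6002$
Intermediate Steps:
$K = -48$
$Y = 125$
$Y K + G{\left(4 + 4 \cdot 6 \right)} = 125 \left(-48\right) - 2 = -6000 - 2 = -6002$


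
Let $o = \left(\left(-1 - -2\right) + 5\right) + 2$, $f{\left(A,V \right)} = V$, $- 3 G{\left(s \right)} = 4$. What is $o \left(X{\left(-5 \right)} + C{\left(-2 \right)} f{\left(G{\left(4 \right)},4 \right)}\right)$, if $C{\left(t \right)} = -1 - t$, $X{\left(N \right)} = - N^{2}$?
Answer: $-168$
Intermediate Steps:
$G{\left(s \right)} = - \frac{4}{3}$ ($G{\left(s \right)} = \left(- \frac{1}{3}\right) 4 = - \frac{4}{3}$)
$o = 8$ ($o = \left(\left(-1 + 2\right) + 5\right) + 2 = \left(1 + 5\right) + 2 = 6 + 2 = 8$)
$o \left(X{\left(-5 \right)} + C{\left(-2 \right)} f{\left(G{\left(4 \right)},4 \right)}\right) = 8 \left(- \left(-5\right)^{2} + \left(-1 - -2\right) 4\right) = 8 \left(\left(-1\right) 25 + \left(-1 + 2\right) 4\right) = 8 \left(-25 + 1 \cdot 4\right) = 8 \left(-25 + 4\right) = 8 \left(-21\right) = -168$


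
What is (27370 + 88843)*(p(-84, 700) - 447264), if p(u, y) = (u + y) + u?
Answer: -51916065916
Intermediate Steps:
p(u, y) = y + 2*u
(27370 + 88843)*(p(-84, 700) - 447264) = (27370 + 88843)*((700 + 2*(-84)) - 447264) = 116213*((700 - 168) - 447264) = 116213*(532 - 447264) = 116213*(-446732) = -51916065916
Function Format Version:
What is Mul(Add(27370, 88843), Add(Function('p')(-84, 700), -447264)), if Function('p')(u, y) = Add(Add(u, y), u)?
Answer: -51916065916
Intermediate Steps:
Function('p')(u, y) = Add(y, Mul(2, u))
Mul(Add(27370, 88843), Add(Function('p')(-84, 700), -447264)) = Mul(Add(27370, 88843), Add(Add(700, Mul(2, -84)), -447264)) = Mul(116213, Add(Add(700, -168), -447264)) = Mul(116213, Add(532, -447264)) = Mul(116213, -446732) = -51916065916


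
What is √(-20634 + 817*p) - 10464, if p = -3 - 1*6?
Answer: -10464 + I*√27987 ≈ -10464.0 + 167.29*I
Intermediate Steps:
p = -9 (p = -3 - 6 = -9)
√(-20634 + 817*p) - 10464 = √(-20634 + 817*(-9)) - 10464 = √(-20634 - 7353) - 10464 = √(-27987) - 10464 = I*√27987 - 10464 = -10464 + I*√27987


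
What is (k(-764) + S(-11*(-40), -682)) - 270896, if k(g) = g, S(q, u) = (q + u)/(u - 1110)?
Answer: -243407239/896 ≈ -2.7166e+5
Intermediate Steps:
S(q, u) = (q + u)/(-1110 + u)
(k(-764) + S(-11*(-40), -682)) - 270896 = (-764 + (-11*(-40) - 682)/(-1110 - 682)) - 270896 = (-764 + (440 - 682)/(-1792)) - 270896 = (-764 - 1/1792*(-242)) - 270896 = (-764 + 121/896) - 270896 = -684423/896 - 270896 = -243407239/896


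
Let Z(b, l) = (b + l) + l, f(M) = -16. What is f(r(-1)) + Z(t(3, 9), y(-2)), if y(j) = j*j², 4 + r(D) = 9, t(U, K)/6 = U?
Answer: -14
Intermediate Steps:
t(U, K) = 6*U
r(D) = 5 (r(D) = -4 + 9 = 5)
y(j) = j³
Z(b, l) = b + 2*l
f(r(-1)) + Z(t(3, 9), y(-2)) = -16 + (6*3 + 2*(-2)³) = -16 + (18 + 2*(-8)) = -16 + (18 - 16) = -16 + 2 = -14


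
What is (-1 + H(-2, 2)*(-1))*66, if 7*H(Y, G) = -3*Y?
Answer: -858/7 ≈ -122.57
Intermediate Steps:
H(Y, G) = -3*Y/7 (H(Y, G) = (-3*Y)/7 = -3*Y/7)
(-1 + H(-2, 2)*(-1))*66 = (-1 - 3/7*(-2)*(-1))*66 = (-1 + (6/7)*(-1))*66 = (-1 - 6/7)*66 = -13/7*66 = -858/7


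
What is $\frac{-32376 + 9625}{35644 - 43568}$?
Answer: $\frac{22751}{7924} \approx 2.8712$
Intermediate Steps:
$\frac{-32376 + 9625}{35644 - 43568} = - \frac{22751}{-7924} = \left(-22751\right) \left(- \frac{1}{7924}\right) = \frac{22751}{7924}$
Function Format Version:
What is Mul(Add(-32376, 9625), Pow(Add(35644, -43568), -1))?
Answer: Rational(22751, 7924) ≈ 2.8712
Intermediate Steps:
Mul(Add(-32376, 9625), Pow(Add(35644, -43568), -1)) = Mul(-22751, Pow(-7924, -1)) = Mul(-22751, Rational(-1, 7924)) = Rational(22751, 7924)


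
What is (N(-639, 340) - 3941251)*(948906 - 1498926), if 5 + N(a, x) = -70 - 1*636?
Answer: 2168157939240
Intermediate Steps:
N(a, x) = -711 (N(a, x) = -5 + (-70 - 1*636) = -5 + (-70 - 636) = -5 - 706 = -711)
(N(-639, 340) - 3941251)*(948906 - 1498926) = (-711 - 3941251)*(948906 - 1498926) = -3941962*(-550020) = 2168157939240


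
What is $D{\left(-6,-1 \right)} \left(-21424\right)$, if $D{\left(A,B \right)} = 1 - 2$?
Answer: $21424$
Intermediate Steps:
$D{\left(A,B \right)} = -1$
$D{\left(-6,-1 \right)} \left(-21424\right) = \left(-1\right) \left(-21424\right) = 21424$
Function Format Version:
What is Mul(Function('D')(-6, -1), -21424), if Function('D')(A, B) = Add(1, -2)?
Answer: 21424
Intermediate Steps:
Function('D')(A, B) = -1
Mul(Function('D')(-6, -1), -21424) = Mul(-1, -21424) = 21424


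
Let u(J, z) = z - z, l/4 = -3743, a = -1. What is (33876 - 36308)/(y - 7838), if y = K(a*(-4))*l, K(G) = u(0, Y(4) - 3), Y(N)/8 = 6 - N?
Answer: 1216/3919 ≈ 0.31028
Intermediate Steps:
Y(N) = 48 - 8*N (Y(N) = 8*(6 - N) = 48 - 8*N)
l = -14972 (l = 4*(-3743) = -14972)
u(J, z) = 0
K(G) = 0
y = 0 (y = 0*(-14972) = 0)
(33876 - 36308)/(y - 7838) = (33876 - 36308)/(0 - 7838) = -2432/(-7838) = -2432*(-1/7838) = 1216/3919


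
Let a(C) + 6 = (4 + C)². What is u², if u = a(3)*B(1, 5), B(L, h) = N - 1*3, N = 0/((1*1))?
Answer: 16641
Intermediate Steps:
N = 0 (N = 0/1 = 0*1 = 0)
a(C) = -6 + (4 + C)²
B(L, h) = -3 (B(L, h) = 0 - 1*3 = 0 - 3 = -3)
u = -129 (u = (-6 + (4 + 3)²)*(-3) = (-6 + 7²)*(-3) = (-6 + 49)*(-3) = 43*(-3) = -129)
u² = (-129)² = 16641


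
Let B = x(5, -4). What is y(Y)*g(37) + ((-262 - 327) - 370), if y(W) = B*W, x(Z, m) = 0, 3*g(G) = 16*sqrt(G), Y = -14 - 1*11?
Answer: -959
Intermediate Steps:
Y = -25 (Y = -14 - 11 = -25)
g(G) = 16*sqrt(G)/3 (g(G) = (16*sqrt(G))/3 = 16*sqrt(G)/3)
B = 0
y(W) = 0 (y(W) = 0*W = 0)
y(Y)*g(37) + ((-262 - 327) - 370) = 0*(16*sqrt(37)/3) + ((-262 - 327) - 370) = 0 + (-589 - 370) = 0 - 959 = -959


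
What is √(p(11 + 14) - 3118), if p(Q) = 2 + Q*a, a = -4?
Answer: 4*I*√201 ≈ 56.71*I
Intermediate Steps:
p(Q) = 2 - 4*Q (p(Q) = 2 + Q*(-4) = 2 - 4*Q)
√(p(11 + 14) - 3118) = √((2 - 4*(11 + 14)) - 3118) = √((2 - 4*25) - 3118) = √((2 - 100) - 3118) = √(-98 - 3118) = √(-3216) = 4*I*√201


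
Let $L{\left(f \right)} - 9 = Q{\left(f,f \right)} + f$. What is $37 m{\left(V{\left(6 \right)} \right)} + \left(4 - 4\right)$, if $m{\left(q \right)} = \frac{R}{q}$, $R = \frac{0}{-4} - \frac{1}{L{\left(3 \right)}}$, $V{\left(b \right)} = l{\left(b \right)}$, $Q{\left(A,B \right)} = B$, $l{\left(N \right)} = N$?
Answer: $- \frac{37}{90} \approx -0.41111$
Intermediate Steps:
$V{\left(b \right)} = b$
$L{\left(f \right)} = 9 + 2 f$ ($L{\left(f \right)} = 9 + \left(f + f\right) = 9 + 2 f$)
$R = - \frac{1}{15}$ ($R = \frac{0}{-4} - \frac{1}{9 + 2 \cdot 3} = 0 \left(- \frac{1}{4}\right) - \frac{1}{9 + 6} = 0 - \frac{1}{15} = - \frac{1}{15} \approx -0.066667$)
$m{\left(q \right)} = - \frac{1}{15 q}$
$37 m{\left(V{\left(6 \right)} \right)} + \left(4 - 4\right) = 37 \left(- \frac{1}{15 \cdot 6}\right) + \left(4 - 4\right) = 37 \left(\left(- \frac{1}{15}\right) \frac{1}{6}\right) + 0 = 37 \left(- \frac{1}{90}\right) + 0 = - \frac{37}{90} + 0 = - \frac{37}{90}$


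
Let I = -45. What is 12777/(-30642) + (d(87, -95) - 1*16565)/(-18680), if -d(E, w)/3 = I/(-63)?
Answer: 31380537/66779132 ≈ 0.46992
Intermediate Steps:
d(E, w) = -15/7 (d(E, w) = -(-135)/(-63) = -(-135)*(-1)/63 = -3*5/7 = -15/7)
12777/(-30642) + (d(87, -95) - 1*16565)/(-18680) = 12777/(-30642) + (-15/7 - 1*16565)/(-18680) = 12777*(-1/30642) + (-15/7 - 16565)*(-1/18680) = -4259/10214 - 115970/7*(-1/18680) = -4259/10214 + 11597/13076 = 31380537/66779132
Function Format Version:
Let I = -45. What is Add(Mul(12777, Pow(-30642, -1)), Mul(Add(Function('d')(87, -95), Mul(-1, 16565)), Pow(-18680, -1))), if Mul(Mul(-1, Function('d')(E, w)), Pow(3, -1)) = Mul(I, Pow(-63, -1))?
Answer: Rational(31380537, 66779132) ≈ 0.46992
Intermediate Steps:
Function('d')(E, w) = Rational(-15, 7) (Function('d')(E, w) = Mul(-3, Mul(-45, Pow(-63, -1))) = Mul(-3, Mul(-45, Rational(-1, 63))) = Mul(-3, Rational(5, 7)) = Rational(-15, 7))
Add(Mul(12777, Pow(-30642, -1)), Mul(Add(Function('d')(87, -95), Mul(-1, 16565)), Pow(-18680, -1))) = Add(Mul(12777, Pow(-30642, -1)), Mul(Add(Rational(-15, 7), Mul(-1, 16565)), Pow(-18680, -1))) = Add(Mul(12777, Rational(-1, 30642)), Mul(Add(Rational(-15, 7), -16565), Rational(-1, 18680))) = Add(Rational(-4259, 10214), Mul(Rational(-115970, 7), Rational(-1, 18680))) = Add(Rational(-4259, 10214), Rational(11597, 13076)) = Rational(31380537, 66779132)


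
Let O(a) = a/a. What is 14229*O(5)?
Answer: 14229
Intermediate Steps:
O(a) = 1
14229*O(5) = 14229*1 = 14229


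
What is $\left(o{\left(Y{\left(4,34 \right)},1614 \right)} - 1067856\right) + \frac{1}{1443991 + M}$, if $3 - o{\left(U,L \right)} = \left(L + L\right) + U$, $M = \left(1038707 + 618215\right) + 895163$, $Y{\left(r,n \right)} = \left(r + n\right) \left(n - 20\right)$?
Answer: $- \frac{4282246990587}{3996076} \approx -1.0716 \cdot 10^{6}$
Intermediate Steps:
$Y{\left(r,n \right)} = \left(-20 + n\right) \left(n + r\right)$ ($Y{\left(r,n \right)} = \left(n + r\right) \left(-20 + n\right) = \left(-20 + n\right) \left(n + r\right)$)
$M = 2552085$ ($M = 1656922 + 895163 = 2552085$)
$o{\left(U,L \right)} = 3 - U - 2 L$ ($o{\left(U,L \right)} = 3 - \left(\left(L + L\right) + U\right) = 3 - \left(2 L + U\right) = 3 - \left(U + 2 L\right) = 3 - U - 2 L$)
$\left(o{\left(Y{\left(4,34 \right)},1614 \right)} - 1067856\right) + \frac{1}{1443991 + M} = \left(\left(3 - \left(34^{2} - 680 - 80 + 34 \cdot 4\right) - 3228\right) - 1067856\right) + \frac{1}{1443991 + 2552085} = \left(\left(3 - \left(1156 - 680 - 80 + 136\right) - 3228\right) - 1067856\right) + \frac{1}{3996076} = \left(\left(3 - 532 - 3228\right) - 1067856\right) + \frac{1}{3996076} = \left(-3757 - 1067856\right) + \frac{1}{3996076} = -1071613 + \frac{1}{3996076} = - \frac{4282246990587}{3996076}$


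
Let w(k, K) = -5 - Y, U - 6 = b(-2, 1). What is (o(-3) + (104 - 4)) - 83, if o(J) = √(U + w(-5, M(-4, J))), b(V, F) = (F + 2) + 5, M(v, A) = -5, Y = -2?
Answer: 17 + √11 ≈ 20.317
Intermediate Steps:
b(V, F) = 7 + F (b(V, F) = (2 + F) + 5 = 7 + F)
U = 14 (U = 6 + (7 + 1) = 6 + 8 = 14)
w(k, K) = -3 (w(k, K) = -5 - 1*(-2) = -5 + 2 = -3)
o(J) = √11 (o(J) = √(14 - 3) = √11)
(o(-3) + (104 - 4)) - 83 = (√11 + (104 - 4)) - 83 = (√11 + 100) - 83 = (100 + √11) - 83 = 17 + √11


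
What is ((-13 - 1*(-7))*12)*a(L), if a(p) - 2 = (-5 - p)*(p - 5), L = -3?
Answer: -1296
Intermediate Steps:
a(p) = 2 + (-5 + p)*(-5 - p) (a(p) = 2 + (-5 - p)*(p - 5) = 2 + (-5 - p)*(-5 + p) = 2 + (-5 + p)*(-5 - p))
((-13 - 1*(-7))*12)*a(L) = ((-13 - 1*(-7))*12)*(27 - 1*(-3)²) = ((-13 + 7)*12)*(27 - 1*9) = (-6*12)*(27 - 9) = -72*18 = -1296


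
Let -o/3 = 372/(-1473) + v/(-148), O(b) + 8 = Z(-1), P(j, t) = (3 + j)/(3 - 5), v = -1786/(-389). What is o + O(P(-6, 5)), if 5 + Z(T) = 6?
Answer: -86913701/14133926 ≈ -6.1493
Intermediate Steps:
v = 1786/389 (v = -1786*(-1/389) = 1786/389 ≈ 4.5913)
Z(T) = 1 (Z(T) = -5 + 6 = 1)
P(j, t) = -3/2 - j/2 (P(j, t) = (3 + j)/(-2) = (3 + j)*(-1/2) = -3/2 - j/2)
O(b) = -7 (O(b) = -8 + 1 = -7)
o = 12023781/14133926 (o = -3*(372/(-1473) + (1786/389)/(-148)) = -3*(372*(-1/1473) + (1786/389)*(-1/148)) = -3*(-124/491 - 893/28786) = -3*(-4007927/14133926) = 12023781/14133926 ≈ 0.85070)
o + O(P(-6, 5)) = 12023781/14133926 - 7 = -86913701/14133926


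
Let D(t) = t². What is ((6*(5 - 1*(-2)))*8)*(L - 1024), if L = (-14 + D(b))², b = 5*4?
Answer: 49718592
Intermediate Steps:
b = 20
L = 148996 (L = (-14 + 20²)² = (-14 + 400)² = 386² = 148996)
((6*(5 - 1*(-2)))*8)*(L - 1024) = ((6*(5 - 1*(-2)))*8)*(148996 - 1024) = ((6*(5 + 2))*8)*147972 = ((6*7)*8)*147972 = (42*8)*147972 = 336*147972 = 49718592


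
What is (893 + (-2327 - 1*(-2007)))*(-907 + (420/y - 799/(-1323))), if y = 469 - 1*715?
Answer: -9408326132/18081 ≈ -5.2034e+5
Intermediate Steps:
y = -246 (y = 469 - 715 = -246)
(893 + (-2327 - 1*(-2007)))*(-907 + (420/y - 799/(-1323))) = (893 + (-2327 - 1*(-2007)))*(-907 + (420/(-246) - 799/(-1323))) = (893 + (-2327 + 2007))*(-907 + (420*(-1/246) - 799*(-1/1323))) = (893 - 320)*(-907 + (-70/41 + 799/1323)) = 573*(-907 - 59851/54243) = 573*(-49258252/54243) = -9408326132/18081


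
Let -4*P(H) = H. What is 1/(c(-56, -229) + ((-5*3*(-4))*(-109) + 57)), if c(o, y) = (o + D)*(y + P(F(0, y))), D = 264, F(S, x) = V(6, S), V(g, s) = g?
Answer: -1/54427 ≈ -1.8373e-5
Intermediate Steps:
F(S, x) = 6
P(H) = -H/4
c(o, y) = (264 + o)*(-3/2 + y) (c(o, y) = (o + 264)*(y - 1/4*6) = (264 + o)*(y - 3/2) = (264 + o)*(-3/2 + y))
1/(c(-56, -229) + ((-5*3*(-4))*(-109) + 57)) = 1/((-396 + 264*(-229) - 3/2*(-56) - 56*(-229)) + ((-5*3*(-4))*(-109) + 57)) = 1/((-396 - 60456 + 84 + 12824) + (-15*(-4)*(-109) + 57)) = 1/(-47944 + (60*(-109) + 57)) = 1/(-47944 + (-6540 + 57)) = 1/(-47944 - 6483) = 1/(-54427) = -1/54427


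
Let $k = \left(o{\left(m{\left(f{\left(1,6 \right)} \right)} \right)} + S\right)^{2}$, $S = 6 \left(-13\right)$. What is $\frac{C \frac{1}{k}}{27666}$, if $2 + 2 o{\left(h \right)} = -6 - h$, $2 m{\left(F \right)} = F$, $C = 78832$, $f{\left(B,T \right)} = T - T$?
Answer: $\frac{9854}{23253273} \approx 0.00042377$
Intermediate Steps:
$f{\left(B,T \right)} = 0$
$m{\left(F \right)} = \frac{F}{2}$
$o{\left(h \right)} = -4 - \frac{h}{2}$ ($o{\left(h \right)} = -1 + \frac{-6 - h}{2} = -1 - \left(3 + \frac{h}{2}\right) = -4 - \frac{h}{2}$)
$S = -78$
$k = 6724$ ($k = \left(\left(-4 - \frac{\frac{1}{2} \cdot 0}{2}\right) - 78\right)^{2} = \left(\left(-4 - 0\right) - 78\right)^{2} = \left(\left(-4 + 0\right) - 78\right)^{2} = \left(-4 - 78\right)^{2} = \left(-82\right)^{2} = 6724$)
$\frac{C \frac{1}{k}}{27666} = \frac{78832 \cdot \frac{1}{6724}}{27666} = 78832 \cdot \frac{1}{6724} \cdot \frac{1}{27666} = \frac{19708}{1681} \cdot \frac{1}{27666} = \frac{9854}{23253273}$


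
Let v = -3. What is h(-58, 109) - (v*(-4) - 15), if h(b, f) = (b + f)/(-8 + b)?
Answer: 49/22 ≈ 2.2273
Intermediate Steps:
h(b, f) = (b + f)/(-8 + b)
h(-58, 109) - (v*(-4) - 15) = (-58 + 109)/(-8 - 58) - (-3*(-4) - 15) = 51/(-66) - (12 - 15) = -1/66*51 - 1*(-3) = -17/22 + 3 = 49/22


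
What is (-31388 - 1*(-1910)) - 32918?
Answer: -62396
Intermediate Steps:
(-31388 - 1*(-1910)) - 32918 = (-31388 + 1910) - 32918 = -29478 - 32918 = -62396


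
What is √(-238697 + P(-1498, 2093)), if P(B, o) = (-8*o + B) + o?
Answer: I*√254846 ≈ 504.82*I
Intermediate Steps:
P(B, o) = B - 7*o (P(B, o) = (B - 8*o) + o = B - 7*o)
√(-238697 + P(-1498, 2093)) = √(-238697 + (-1498 - 7*2093)) = √(-238697 + (-1498 - 14651)) = √(-238697 - 16149) = √(-254846) = I*√254846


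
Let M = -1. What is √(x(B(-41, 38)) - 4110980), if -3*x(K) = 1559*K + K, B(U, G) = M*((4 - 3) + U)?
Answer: 2*I*√1032945 ≈ 2032.7*I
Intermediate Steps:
B(U, G) = -1 - U (B(U, G) = -((4 - 3) + U) = -(1 + U) = -1 - U)
x(K) = -520*K (x(K) = -(1559*K + K)/3 = -520*K)
√(x(B(-41, 38)) - 4110980) = √(-520*(-1 - 1*(-41)) - 4110980) = √(-520*(-1 + 41) - 4110980) = √(-520*40 - 4110980) = √(-20800 - 4110980) = √(-4131780) = 2*I*√1032945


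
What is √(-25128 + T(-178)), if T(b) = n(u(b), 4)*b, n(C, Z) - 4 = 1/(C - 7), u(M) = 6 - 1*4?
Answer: I*√645110/5 ≈ 160.64*I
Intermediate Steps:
u(M) = 2 (u(M) = 6 - 4 = 2)
n(C, Z) = 4 + 1/(-7 + C) (n(C, Z) = 4 + 1/(C - 7) = 4 + 1/(-7 + C))
T(b) = 19*b/5 (T(b) = ((-27 + 4*2)/(-7 + 2))*b = ((-27 + 8)/(-5))*b = (-⅕*(-19))*b = 19*b/5)
√(-25128 + T(-178)) = √(-25128 + (19/5)*(-178)) = √(-25128 - 3382/5) = √(-129022/5) = I*√645110/5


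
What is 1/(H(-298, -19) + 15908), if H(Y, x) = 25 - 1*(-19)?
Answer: 1/15952 ≈ 6.2688e-5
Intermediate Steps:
H(Y, x) = 44 (H(Y, x) = 25 + 19 = 44)
1/(H(-298, -19) + 15908) = 1/(44 + 15908) = 1/15952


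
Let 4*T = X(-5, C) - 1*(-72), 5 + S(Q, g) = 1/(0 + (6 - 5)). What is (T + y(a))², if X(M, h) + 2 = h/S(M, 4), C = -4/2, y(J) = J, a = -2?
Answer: 15625/64 ≈ 244.14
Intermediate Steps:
C = -2 (C = -4*½ = -2)
S(Q, g) = -4 (S(Q, g) = -5 + 1/(0 + (6 - 5)) = -5 + 1/(0 + 1) = -5 + 1/1 = -5 + 1 = -4)
X(M, h) = -2 - h/4 (X(M, h) = -2 + h/(-4) = -2 + h*(-¼) = -2 - h/4)
T = 141/8 (T = ((-2 - ¼*(-2)) - 1*(-72))/4 = ((-2 + ½) + 72)/4 = (-3/2 + 72)/4 = (¼)*(141/2) = 141/8 ≈ 17.625)
(T + y(a))² = (141/8 - 2)² = (125/8)² = 15625/64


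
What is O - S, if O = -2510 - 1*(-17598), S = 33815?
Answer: -18727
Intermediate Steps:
O = 15088 (O = -2510 + 17598 = 15088)
O - S = 15088 - 1*33815 = 15088 - 33815 = -18727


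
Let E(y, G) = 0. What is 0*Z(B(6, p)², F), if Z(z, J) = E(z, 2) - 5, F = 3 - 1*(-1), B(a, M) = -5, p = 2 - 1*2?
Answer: 0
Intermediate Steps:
p = 0 (p = 2 - 2 = 0)
F = 4 (F = 3 + 1 = 4)
Z(z, J) = -5 (Z(z, J) = 0 - 5 = -5)
0*Z(B(6, p)², F) = 0*(-5) = 0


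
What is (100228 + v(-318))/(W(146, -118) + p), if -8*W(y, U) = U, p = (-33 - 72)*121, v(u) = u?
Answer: -399640/50761 ≈ -7.8730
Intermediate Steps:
p = -12705 (p = -105*121 = -12705)
W(y, U) = -U/8
(100228 + v(-318))/(W(146, -118) + p) = (100228 - 318)/(-⅛*(-118) - 12705) = 99910/(59/4 - 12705) = 99910/(-50761/4) = 99910*(-4/50761) = -399640/50761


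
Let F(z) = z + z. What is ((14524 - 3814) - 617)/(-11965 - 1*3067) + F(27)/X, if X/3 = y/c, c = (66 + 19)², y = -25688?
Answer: -276772573/48267752 ≈ -5.7341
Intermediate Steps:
c = 7225 (c = 85² = 7225)
F(z) = 2*z
X = -77064/7225 (X = 3*(-25688/7225) = -77064/7225 ≈ -10.666)
((14524 - 3814) - 617)/(-11965 - 1*3067) + F(27)/X = ((14524 - 3814) - 617)/(-11965 - 1*3067) + (2*27)/(-77064/7225) = (10710 - 617)/(-11965 - 3067) + 54*(-7225/77064) = 10093/(-15032) - 65025/12844 = 10093*(-1/15032) - 65025/12844 = -10093/15032 - 65025/12844 = -276772573/48267752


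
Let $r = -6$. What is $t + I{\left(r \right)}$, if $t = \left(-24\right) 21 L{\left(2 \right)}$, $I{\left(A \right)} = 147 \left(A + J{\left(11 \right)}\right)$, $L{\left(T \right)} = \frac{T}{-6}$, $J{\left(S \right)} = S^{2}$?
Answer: $17073$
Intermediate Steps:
$L{\left(T \right)} = - \frac{T}{6}$ ($L{\left(T \right)} = T \left(- \frac{1}{6}\right) = - \frac{T}{6}$)
$I{\left(A \right)} = 17787 + 147 A$ ($I{\left(A \right)} = 147 \left(A + 11^{2}\right) = 147 \left(A + 121\right) = 147 \left(121 + A\right) = 17787 + 147 A$)
$t = 168$ ($t = \left(-24\right) 21 \left(\left(- \frac{1}{6}\right) 2\right) = \left(-504\right) \left(- \frac{1}{3}\right) = 168$)
$t + I{\left(r \right)} = 168 + \left(17787 + 147 \left(-6\right)\right) = 168 + \left(17787 - 882\right) = 168 + 16905 = 17073$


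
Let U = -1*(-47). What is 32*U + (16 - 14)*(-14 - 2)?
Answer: 1472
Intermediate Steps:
U = 47
32*U + (16 - 14)*(-14 - 2) = 32*47 + (16 - 14)*(-14 - 2) = 1504 + 2*(-16) = 1504 - 32 = 1472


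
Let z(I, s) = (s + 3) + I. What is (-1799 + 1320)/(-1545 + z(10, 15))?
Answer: 479/1517 ≈ 0.31575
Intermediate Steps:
z(I, s) = 3 + I + s (z(I, s) = (3 + s) + I = 3 + I + s)
(-1799 + 1320)/(-1545 + z(10, 15)) = (-1799 + 1320)/(-1545 + (3 + 10 + 15)) = -479/(-1545 + 28) = -479/(-1517) = -479*(-1/1517) = 479/1517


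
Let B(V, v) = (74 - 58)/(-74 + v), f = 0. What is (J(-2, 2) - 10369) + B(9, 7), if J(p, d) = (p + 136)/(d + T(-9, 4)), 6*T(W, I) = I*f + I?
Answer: -2765489/268 ≈ -10319.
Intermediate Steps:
B(V, v) = 16/(-74 + v)
T(W, I) = I/6 (T(W, I) = (I*0 + I)/6 = (0 + I)/6 = I/6)
J(p, d) = (136 + p)/(⅔ + d) (J(p, d) = (p + 136)/(d + (⅙)*4) = (136 + p)/(d + ⅔) = (136 + p)/(⅔ + d))
(J(-2, 2) - 10369) + B(9, 7) = (3*(136 - 2)/(2 + 3*2) - 10369) + 16/(-74 + 7) = (3*134/(2 + 6) - 10369) + 16/(-67) = (3*134/8 - 10369) + 16*(-1/67) = (3*(⅛)*134 - 10369) - 16/67 = (201/4 - 10369) - 16/67 = -41275/4 - 16/67 = -2765489/268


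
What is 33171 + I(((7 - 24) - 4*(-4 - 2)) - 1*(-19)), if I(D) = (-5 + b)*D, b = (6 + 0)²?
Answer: 33977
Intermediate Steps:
b = 36 (b = 6² = 36)
I(D) = 31*D (I(D) = (-5 + 36)*D = 31*D)
33171 + I(((7 - 24) - 4*(-4 - 2)) - 1*(-19)) = 33171 + 31*(((7 - 24) - 4*(-4 - 2)) - 1*(-19)) = 33171 + 31*((-17 - 4*(-6)) + 19) = 33171 + 31*((-17 + 24) + 19) = 33171 + 31*(7 + 19) = 33171 + 31*26 = 33171 + 806 = 33977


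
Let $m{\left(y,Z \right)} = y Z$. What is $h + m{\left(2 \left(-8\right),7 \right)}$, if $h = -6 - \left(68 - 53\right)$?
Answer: $-133$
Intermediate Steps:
$h = -21$ ($h = -6 - 15 = -21$)
$m{\left(y,Z \right)} = Z y$
$h + m{\left(2 \left(-8\right),7 \right)} = -21 + 7 \cdot 2 \left(-8\right) = -21 + 7 \left(-16\right) = -21 - 112 = -133$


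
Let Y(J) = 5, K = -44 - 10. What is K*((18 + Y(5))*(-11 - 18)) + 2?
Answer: 36020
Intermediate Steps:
K = -54
K*((18 + Y(5))*(-11 - 18)) + 2 = -54*(18 + 5)*(-11 - 18) + 2 = -1242*(-29) + 2 = -54*(-667) + 2 = 36018 + 2 = 36020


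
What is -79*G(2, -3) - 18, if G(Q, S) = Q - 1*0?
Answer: -176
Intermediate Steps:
G(Q, S) = Q (G(Q, S) = Q + 0 = Q)
-79*G(2, -3) - 18 = -79*2 - 18 = -158 - 18 = -176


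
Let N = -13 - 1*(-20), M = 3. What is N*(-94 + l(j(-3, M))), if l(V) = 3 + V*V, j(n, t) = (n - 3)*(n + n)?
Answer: 8435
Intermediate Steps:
j(n, t) = 2*n*(-3 + n) (j(n, t) = (-3 + n)*(2*n) = 2*n*(-3 + n))
l(V) = 3 + V**2
N = 7 (N = -13 + 20 = 7)
N*(-94 + l(j(-3, M))) = 7*(-94 + (3 + (2*(-3)*(-3 - 3))**2)) = 7*(-94 + (3 + (2*(-3)*(-6))**2)) = 7*(-94 + (3 + 36**2)) = 7*(-94 + (3 + 1296)) = 7*(-94 + 1299) = 7*1205 = 8435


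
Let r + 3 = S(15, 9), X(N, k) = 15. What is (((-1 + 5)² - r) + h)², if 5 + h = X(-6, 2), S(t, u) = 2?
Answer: 729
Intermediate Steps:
r = -1 (r = -3 + 2 = -1)
h = 10 (h = -5 + 15 = 10)
(((-1 + 5)² - r) + h)² = (((-1 + 5)² - 1*(-1)) + 10)² = ((4² + 1) + 10)² = ((16 + 1) + 10)² = (17 + 10)² = 27² = 729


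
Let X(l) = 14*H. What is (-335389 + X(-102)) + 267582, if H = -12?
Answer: -67975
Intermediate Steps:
X(l) = -168 (X(l) = 14*(-12) = -168)
(-335389 + X(-102)) + 267582 = (-335389 - 168) + 267582 = -335557 + 267582 = -67975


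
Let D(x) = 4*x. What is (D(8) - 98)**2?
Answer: 4356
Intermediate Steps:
(D(8) - 98)**2 = (4*8 - 98)**2 = (32 - 98)**2 = (-66)**2 = 4356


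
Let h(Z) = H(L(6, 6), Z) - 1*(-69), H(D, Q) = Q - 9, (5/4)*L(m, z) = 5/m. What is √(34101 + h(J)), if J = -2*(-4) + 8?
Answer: √34177 ≈ 184.87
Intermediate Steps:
L(m, z) = 4/m (L(m, z) = 4*(5/m)/5 = 4/m)
J = 16 (J = 8 + 8 = 16)
H(D, Q) = -9 + Q
h(Z) = 60 + Z (h(Z) = (-9 + Z) - 1*(-69) = (-9 + Z) + 69 = 60 + Z)
√(34101 + h(J)) = √(34101 + (60 + 16)) = √(34101 + 76) = √34177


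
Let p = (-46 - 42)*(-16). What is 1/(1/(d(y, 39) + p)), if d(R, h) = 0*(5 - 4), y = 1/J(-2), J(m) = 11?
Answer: 1408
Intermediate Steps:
y = 1/11 ≈ 0.090909
p = 1408 (p = -88*(-16) = 1408)
d(R, h) = 0 (d(R, h) = 0*1 = 0)
1/(1/(d(y, 39) + p)) = 1/(1/(0 + 1408)) = 1/(1/1408) = 1408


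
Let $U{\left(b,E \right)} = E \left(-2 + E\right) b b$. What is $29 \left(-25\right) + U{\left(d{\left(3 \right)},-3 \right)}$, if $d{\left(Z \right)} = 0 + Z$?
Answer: $-590$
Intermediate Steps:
$d{\left(Z \right)} = Z$
$U{\left(b,E \right)} = E b^{2} \left(-2 + E\right)$ ($U{\left(b,E \right)} = E b \left(-2 + E\right) b = E b^{2} \left(-2 + E\right)$)
$29 \left(-25\right) + U{\left(d{\left(3 \right)},-3 \right)} = 29 \left(-25\right) - 3 \cdot 3^{2} \left(-2 - 3\right) = -725 - 27 \left(-5\right) = -725 + 135 = -590$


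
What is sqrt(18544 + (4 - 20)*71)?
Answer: 32*sqrt(17) ≈ 131.94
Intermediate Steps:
sqrt(18544 + (4 - 20)*71) = sqrt(18544 - 16*71) = sqrt(18544 - 1136) = sqrt(17408) = 32*sqrt(17)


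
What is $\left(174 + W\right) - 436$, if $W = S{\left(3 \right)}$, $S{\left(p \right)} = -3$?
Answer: $-265$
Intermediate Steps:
$W = -3$
$\left(174 + W\right) - 436 = \left(174 - 3\right) - 436 = 171 - 436 = -265$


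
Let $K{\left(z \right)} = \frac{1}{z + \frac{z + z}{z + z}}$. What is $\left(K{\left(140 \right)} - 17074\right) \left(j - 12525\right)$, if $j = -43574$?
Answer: $\frac{135054583867}{141} \approx 9.5783 \cdot 10^{8}$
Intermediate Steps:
$K{\left(z \right)} = \frac{1}{1 + z}$ ($K{\left(z \right)} = \frac{1}{z + \frac{2 z}{2 z}} = \frac{1}{z + 2 z \frac{1}{2 z}} = \frac{1}{z + 1} = \frac{1}{1 + z}$)
$\left(K{\left(140 \right)} - 17074\right) \left(j - 12525\right) = \left(\frac{1}{1 + 140} - 17074\right) \left(-43574 - 12525\right) = \left(\frac{1}{141} - 17074\right) \left(-56099\right) = \left(- \frac{2407433}{141}\right) \left(-56099\right) = \frac{135054583867}{141}$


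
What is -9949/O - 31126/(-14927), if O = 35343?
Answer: 86507045/47960451 ≈ 1.8037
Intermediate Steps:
-9949/O - 31126/(-14927) = -9949/35343 - 31126/(-14927) = -9949*1/35343 - 31126*(-1/14927) = -9949/35343 + 31126/14927 = 86507045/47960451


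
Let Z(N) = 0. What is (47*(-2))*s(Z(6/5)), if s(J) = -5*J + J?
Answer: 0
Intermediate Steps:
s(J) = -4*J
(47*(-2))*s(Z(6/5)) = (47*(-2))*(-4*0) = -94*0 = 0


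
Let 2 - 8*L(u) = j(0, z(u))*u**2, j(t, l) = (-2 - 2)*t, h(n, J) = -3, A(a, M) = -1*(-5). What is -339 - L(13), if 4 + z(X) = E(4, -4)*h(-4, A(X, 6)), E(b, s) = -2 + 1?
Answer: -1357/4 ≈ -339.25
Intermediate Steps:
A(a, M) = 5
E(b, s) = -1
z(X) = -1 (z(X) = -4 - 1*(-3) = -4 + 3 = -1)
j(t, l) = -4*t
L(u) = 1/4 (L(u) = 1/4 - (-4*0)*u**2/8 = 1/4 - 0*u**2 = 1/4 - 1/8*0 = 1/4 + 0 = 1/4)
-339 - L(13) = -339 - 1*1/4 = -339 - 1/4 = -1357/4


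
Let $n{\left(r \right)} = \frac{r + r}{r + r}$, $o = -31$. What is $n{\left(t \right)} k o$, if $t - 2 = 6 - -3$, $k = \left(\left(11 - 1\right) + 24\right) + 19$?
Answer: $-1643$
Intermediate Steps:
$k = 53$ ($k = \left(10 + 24\right) + 19 = 34 + 19 = 53$)
$t = 11$ ($t = 2 + \left(6 - -3\right) = 2 + \left(6 + 3\right) = 2 + 9 = 11$)
$n{\left(r \right)} = 1$ ($n{\left(r \right)} = \frac{2 r}{2 r} = 2 r \frac{1}{2 r} = 1$)
$n{\left(t \right)} k o = 1 \cdot 53 \left(-31\right) = 53 \left(-31\right) = -1643$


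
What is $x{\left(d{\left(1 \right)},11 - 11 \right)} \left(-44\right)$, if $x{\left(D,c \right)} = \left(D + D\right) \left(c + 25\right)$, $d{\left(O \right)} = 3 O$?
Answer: $-6600$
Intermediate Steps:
$x{\left(D,c \right)} = 2 D \left(25 + c\right)$
$x{\left(d{\left(1 \right)},11 - 11 \right)} \left(-44\right) = 2 \cdot 3 \cdot 1 \left(25 + \left(11 - 11\right)\right) \left(-44\right) = 2 \cdot 3 \left(25 + \left(11 - 11\right)\right) \left(-44\right) = 2 \cdot 3 \left(25 + 0\right) \left(-44\right) = 2 \cdot 3 \cdot 25 \left(-44\right) = 150 \left(-44\right) = -6600$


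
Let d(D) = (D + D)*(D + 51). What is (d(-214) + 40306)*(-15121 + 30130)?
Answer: 1652040630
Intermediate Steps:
d(D) = 2*D*(51 + D) (d(D) = (2*D)*(51 + D) = 2*D*(51 + D))
(d(-214) + 40306)*(-15121 + 30130) = (2*(-214)*(51 - 214) + 40306)*(-15121 + 30130) = (2*(-214)*(-163) + 40306)*15009 = (69764 + 40306)*15009 = 110070*15009 = 1652040630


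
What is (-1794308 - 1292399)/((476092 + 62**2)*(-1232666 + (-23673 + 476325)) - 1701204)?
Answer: 237439/28796807716 ≈ 8.2453e-6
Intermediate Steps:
(-1794308 - 1292399)/((476092 + 62**2)*(-1232666 + (-23673 + 476325)) - 1701204) = -3086707/((476092 + 3844)*(-1232666 + 452652) - 1701204) = -3086707/(479936*(-780014) - 1701204) = -3086707/(-374356799104 - 1701204) = -3086707/(-374358500308) = -3086707*(-1/374358500308) = 237439/28796807716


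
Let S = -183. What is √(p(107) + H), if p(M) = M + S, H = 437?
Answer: 19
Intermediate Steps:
p(M) = -183 + M (p(M) = M - 183 = -183 + M)
√(p(107) + H) = √((-183 + 107) + 437) = √(-76 + 437) = √361 = 19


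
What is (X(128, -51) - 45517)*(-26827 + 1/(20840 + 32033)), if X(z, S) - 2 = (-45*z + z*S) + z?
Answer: 81807602469750/52873 ≈ 1.5472e+9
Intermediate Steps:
X(z, S) = 2 - 44*z + S*z (X(z, S) = 2 + ((-45*z + z*S) + z) = 2 + ((-45*z + S*z) + z) = 2 + (-44*z + S*z) = 2 - 44*z + S*z)
(X(128, -51) - 45517)*(-26827 + 1/(20840 + 32033)) = ((2 - 44*128 - 51*128) - 45517)*(-26827 + 1/(20840 + 32033)) = ((2 - 5632 - 6528) - 45517)*(-26827 + 1/52873) = (-12158 - 45517)*(-26827 + 1/52873) = -57675*(-1418423970/52873) = 81807602469750/52873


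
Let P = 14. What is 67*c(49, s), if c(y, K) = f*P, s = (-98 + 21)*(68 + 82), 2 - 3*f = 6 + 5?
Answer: -2814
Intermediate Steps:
f = -3 (f = 2/3 - (6 + 5)/3 = 2/3 - 1/3*11 = 2/3 - 11/3 = -3)
s = -11550 (s = -77*150 = -11550)
c(y, K) = -42 (c(y, K) = -3*14 = -42)
67*c(49, s) = 67*(-42) = -2814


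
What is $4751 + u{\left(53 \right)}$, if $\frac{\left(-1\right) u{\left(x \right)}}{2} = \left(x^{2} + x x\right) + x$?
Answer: $-6591$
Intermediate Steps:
$u{\left(x \right)} = - 4 x^{2} - 2 x$ ($u{\left(x \right)} = - 2 \left(\left(x^{2} + x x\right) + x\right) = - 2 \left(\left(x^{2} + x^{2}\right) + x\right) = - 2 \left(2 x^{2} + x\right) = - 2 \left(x + 2 x^{2}\right) = - 4 x^{2} - 2 x$)
$4751 + u{\left(53 \right)} = 4751 - 106 \left(1 + 2 \cdot 53\right) = 4751 - 106 \left(1 + 106\right) = 4751 - 106 \cdot 107 = 4751 - 11342 = -6591$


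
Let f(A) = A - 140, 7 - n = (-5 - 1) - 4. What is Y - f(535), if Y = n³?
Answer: 4518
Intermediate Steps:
n = 17 (n = 7 - ((-5 - 1) - 4) = 7 - (-6 - 4) = 7 - 1*(-10) = 7 + 10 = 17)
f(A) = -140 + A
Y = 4913 (Y = 17³ = 4913)
Y - f(535) = 4913 - (-140 + 535) = 4913 - 1*395 = 4913 - 395 = 4518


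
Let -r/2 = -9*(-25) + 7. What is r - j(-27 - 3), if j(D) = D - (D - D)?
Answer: -434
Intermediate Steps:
j(D) = D (j(D) = D - 1*0 = D + 0 = D)
r = -464 (r = -2*(-9*(-25) + 7) = -2*(225 + 7) = -2*232 = -464)
r - j(-27 - 3) = -464 - (-27 - 3) = -464 - 1*(-30) = -464 + 30 = -434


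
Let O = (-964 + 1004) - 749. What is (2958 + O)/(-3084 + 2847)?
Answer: -2249/237 ≈ -9.4895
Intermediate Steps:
O = -709 (O = 40 - 749 = -709)
(2958 + O)/(-3084 + 2847) = (2958 - 709)/(-3084 + 2847) = 2249/(-237) = 2249*(-1/237) = -2249/237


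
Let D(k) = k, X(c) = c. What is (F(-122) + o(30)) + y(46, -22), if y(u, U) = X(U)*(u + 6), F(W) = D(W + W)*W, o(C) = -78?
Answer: 28546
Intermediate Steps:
F(W) = 2*W² (F(W) = (W + W)*W = (2*W)*W = 2*W²)
y(u, U) = U*(6 + u) (y(u, U) = U*(u + 6) = U*(6 + u))
(F(-122) + o(30)) + y(46, -22) = (2*(-122)² - 78) - 22*(6 + 46) = (2*14884 - 78) - 22*52 = (29768 - 78) - 1144 = 29690 - 1144 = 28546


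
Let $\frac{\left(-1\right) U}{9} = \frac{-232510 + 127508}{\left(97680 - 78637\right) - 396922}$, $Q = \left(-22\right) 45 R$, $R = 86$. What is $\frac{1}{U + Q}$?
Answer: $- \frac{377879}{32173563078} \approx -1.1745 \cdot 10^{-5}$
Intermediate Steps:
$Q = -85140$ ($Q = \left(-22\right) 45 \cdot 86 = \left(-990\right) 86 = -85140$)
$U = - \frac{945018}{377879}$ ($U = - 9 \frac{-232510 + 127508}{\left(97680 - 78637\right) - 396922} = - 9 \left(- \frac{105002}{19043 - 396922}\right) = - 9 \left(- \frac{105002}{-377879}\right) = - 9 \left(\left(-105002\right) \left(- \frac{1}{377879}\right)\right) = \left(-9\right) \frac{105002}{377879} = - \frac{945018}{377879} \approx -2.5008$)
$\frac{1}{U + Q} = \frac{1}{- \frac{945018}{377879} - 85140} = \frac{1}{- \frac{32173563078}{377879}} = - \frac{377879}{32173563078}$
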